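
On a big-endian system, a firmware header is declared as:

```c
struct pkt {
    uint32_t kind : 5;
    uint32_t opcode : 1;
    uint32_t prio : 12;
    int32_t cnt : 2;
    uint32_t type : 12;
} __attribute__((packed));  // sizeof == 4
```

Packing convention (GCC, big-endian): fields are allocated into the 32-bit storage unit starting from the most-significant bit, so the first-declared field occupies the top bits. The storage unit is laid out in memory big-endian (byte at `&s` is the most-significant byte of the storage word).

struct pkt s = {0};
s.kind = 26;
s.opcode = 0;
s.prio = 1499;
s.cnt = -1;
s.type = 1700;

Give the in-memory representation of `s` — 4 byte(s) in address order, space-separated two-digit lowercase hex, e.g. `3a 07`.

[27+:5] kind=26 & 0x1f = 0x1a; word=0xd0000000
[26+:1] opcode=0 & 0x1 = 0x0; word=0xd0000000
[14+:12] prio=1499 & 0xfff = 0x5db; word=0xd176c000
[12+:2] cnt=-1 & 0x3 = 0x3; word=0xd176f000
[0+:12] type=1700 & 0xfff = 0x6a4; word=0xd176f6a4
word = 0xd176f6a4 → big-endian bytes:
  [0]=0xd1  [1]=0x76  [2]=0xf6  [3]=0xa4

d1 76 f6 a4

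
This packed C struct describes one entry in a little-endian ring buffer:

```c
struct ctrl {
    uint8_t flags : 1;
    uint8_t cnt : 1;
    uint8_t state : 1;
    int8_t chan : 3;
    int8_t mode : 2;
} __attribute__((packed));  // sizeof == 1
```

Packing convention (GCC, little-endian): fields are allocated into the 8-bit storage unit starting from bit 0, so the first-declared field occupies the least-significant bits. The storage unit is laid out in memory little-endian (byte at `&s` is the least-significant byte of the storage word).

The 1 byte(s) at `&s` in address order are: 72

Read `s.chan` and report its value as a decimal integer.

-2

[0]=0x72 (little-endian) → word 0x72
flags [0+:1] = (word>>0) & 0x1 = 0
cnt [1+:1] = (word>>1) & 0x1 = 1
state [2+:1] = (word>>2) & 0x1 = 0
chan [3+:3] = (word>>3) & 0x7 = 6  ←
mode [6+:2] = (word>>6) & 0x3 = 1
chan signed 3b, MSB=1: 6 - 8 = -2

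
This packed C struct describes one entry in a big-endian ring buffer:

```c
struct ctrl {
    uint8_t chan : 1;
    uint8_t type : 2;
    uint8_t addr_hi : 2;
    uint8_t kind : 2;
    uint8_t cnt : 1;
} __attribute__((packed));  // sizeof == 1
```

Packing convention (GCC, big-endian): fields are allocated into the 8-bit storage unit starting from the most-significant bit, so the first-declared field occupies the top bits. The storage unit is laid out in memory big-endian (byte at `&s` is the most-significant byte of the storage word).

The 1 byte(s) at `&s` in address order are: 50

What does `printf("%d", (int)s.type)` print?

[0]=0x50 (big-endian) → word 0x50
chan [7+:1] = (word>>7) & 0x1 = 0
type [5+:2] = (word>>5) & 0x3 = 2  ←
addr_hi [3+:2] = (word>>3) & 0x3 = 2
kind [1+:2] = (word>>1) & 0x3 = 0
cnt [0+:1] = (word>>0) & 0x1 = 0

2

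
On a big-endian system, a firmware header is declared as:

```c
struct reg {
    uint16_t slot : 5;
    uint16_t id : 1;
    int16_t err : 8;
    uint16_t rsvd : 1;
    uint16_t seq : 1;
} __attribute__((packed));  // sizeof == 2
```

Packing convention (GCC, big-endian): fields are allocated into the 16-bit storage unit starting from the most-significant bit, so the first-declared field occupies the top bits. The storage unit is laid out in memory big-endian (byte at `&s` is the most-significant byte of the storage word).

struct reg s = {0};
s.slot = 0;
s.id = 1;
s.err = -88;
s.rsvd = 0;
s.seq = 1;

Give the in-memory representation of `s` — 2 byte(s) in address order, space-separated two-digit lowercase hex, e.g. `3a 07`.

06 a1

slot:5 = 0 → 0x0 << 11 → word 0x0000
id:1 = 1 → 0x1 << 10 → word 0x0400
err:8 = -88 → 0xa8 << 2 → word 0x06a0
rsvd:1 = 0 → 0x0 << 1 → word 0x06a0
seq:1 = 1 → 0x1 << 0 → word 0x06a1
word = 0x06a1 → big-endian bytes:
  [0]=0x06  [1]=0xa1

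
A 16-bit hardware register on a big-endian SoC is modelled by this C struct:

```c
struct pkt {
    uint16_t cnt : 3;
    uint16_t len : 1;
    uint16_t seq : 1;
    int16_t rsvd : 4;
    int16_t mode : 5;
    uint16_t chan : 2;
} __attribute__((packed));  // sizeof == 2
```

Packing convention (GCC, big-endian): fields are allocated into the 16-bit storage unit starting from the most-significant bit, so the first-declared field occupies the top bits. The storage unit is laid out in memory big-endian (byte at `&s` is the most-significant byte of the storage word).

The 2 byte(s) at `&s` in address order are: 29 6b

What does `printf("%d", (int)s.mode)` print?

-6

[0]=0x29 [1]=0x6b (big-endian) → word 0x296b
cnt:3 @ bit 13 → (0x296b>>13)&0x7 = 0x1
len:1 @ bit 12 → (0x296b>>12)&0x1 = 0x0
seq:1 @ bit 11 → (0x296b>>11)&0x1 = 0x1
rsvd:4 @ bit 7 → (0x296b>>7)&0xf = 0x2
mode:5 @ bit 2 → (0x296b>>2)&0x1f = 0x1a  ←
chan:2 @ bit 0 → (0x296b>>0)&0x3 = 0x3
mode signed 5b, MSB=1: 26 - 32 = -6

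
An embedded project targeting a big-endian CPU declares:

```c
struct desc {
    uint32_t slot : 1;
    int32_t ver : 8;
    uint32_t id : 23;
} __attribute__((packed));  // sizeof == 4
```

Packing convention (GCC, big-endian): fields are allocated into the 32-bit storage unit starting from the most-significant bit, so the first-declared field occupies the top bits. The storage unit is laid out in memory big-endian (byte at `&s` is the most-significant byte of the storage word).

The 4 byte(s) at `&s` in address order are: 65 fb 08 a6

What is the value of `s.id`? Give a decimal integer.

8063142

[0]=0x65 [1]=0xfb [2]=0x08 [3]=0xa6 (big-endian) → word 0x65fb08a6
slot:1 @ bit 31 → (0x65fb08a6>>31)&0x1 = 0x0
ver:8 @ bit 23 → (0x65fb08a6>>23)&0xff = 0xcb
id:23 @ bit 0 → (0x65fb08a6>>0)&0x7fffff = 0x7b08a6  ←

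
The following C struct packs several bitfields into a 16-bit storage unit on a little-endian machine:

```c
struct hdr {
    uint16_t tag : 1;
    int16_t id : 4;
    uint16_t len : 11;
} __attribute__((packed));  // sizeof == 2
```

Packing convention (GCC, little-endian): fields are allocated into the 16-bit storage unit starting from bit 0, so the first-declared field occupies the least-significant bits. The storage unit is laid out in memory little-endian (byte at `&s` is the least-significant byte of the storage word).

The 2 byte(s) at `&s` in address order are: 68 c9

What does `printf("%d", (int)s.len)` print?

1611

[0]=0x68 [1]=0xc9 (little-endian) → word 0xc968
tag:1 @ bit 0 → (0xc968>>0)&0x1 = 0x0
id:4 @ bit 1 → (0xc968>>1)&0xf = 0x4
len:11 @ bit 5 → (0xc968>>5)&0x7ff = 0x64b  ←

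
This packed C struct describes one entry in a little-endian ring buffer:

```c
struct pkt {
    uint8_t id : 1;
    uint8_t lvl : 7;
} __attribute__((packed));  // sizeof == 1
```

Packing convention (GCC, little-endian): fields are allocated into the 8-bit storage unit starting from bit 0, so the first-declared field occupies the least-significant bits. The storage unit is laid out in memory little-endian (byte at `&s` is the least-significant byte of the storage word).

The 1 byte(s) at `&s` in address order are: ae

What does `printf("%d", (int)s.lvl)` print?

87

[0]=0xae (little-endian) → word 0xae
id [0+:1] = (word>>0) & 0x1 = 0
lvl [1+:7] = (word>>1) & 0x7f = 87  ←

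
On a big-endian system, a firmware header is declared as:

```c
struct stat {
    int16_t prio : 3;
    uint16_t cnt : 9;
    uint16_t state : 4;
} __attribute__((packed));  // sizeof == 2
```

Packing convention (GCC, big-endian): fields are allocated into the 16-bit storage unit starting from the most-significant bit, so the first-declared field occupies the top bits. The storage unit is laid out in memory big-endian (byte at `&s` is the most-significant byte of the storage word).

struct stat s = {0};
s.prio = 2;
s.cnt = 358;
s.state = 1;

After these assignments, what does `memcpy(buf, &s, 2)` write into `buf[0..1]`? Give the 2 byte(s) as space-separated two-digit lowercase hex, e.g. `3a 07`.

prio (3b) val=2 bits=0x2 at bit 13: 0x4000
cnt (9b) val=358 bits=0x166 at bit 4: 0x5660
state (4b) val=1 bits=0x1 at bit 0: 0x5661
word = 0x5661 → big-endian bytes:
  [0]=0x56  [1]=0x61

56 61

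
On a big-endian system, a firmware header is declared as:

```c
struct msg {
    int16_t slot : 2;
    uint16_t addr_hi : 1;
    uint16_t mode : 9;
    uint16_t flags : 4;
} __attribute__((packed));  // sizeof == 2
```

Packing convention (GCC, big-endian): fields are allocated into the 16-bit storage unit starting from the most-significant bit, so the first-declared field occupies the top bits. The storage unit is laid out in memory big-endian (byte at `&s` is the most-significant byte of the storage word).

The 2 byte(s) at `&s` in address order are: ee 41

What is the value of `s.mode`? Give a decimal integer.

[0]=0xee [1]=0x41 (big-endian) → word 0xee41
slot [14+:2] = (word>>14) & 0x3 = 3
addr_hi [13+:1] = (word>>13) & 0x1 = 1
mode [4+:9] = (word>>4) & 0x1ff = 228  ←
flags [0+:4] = (word>>0) & 0xf = 1

228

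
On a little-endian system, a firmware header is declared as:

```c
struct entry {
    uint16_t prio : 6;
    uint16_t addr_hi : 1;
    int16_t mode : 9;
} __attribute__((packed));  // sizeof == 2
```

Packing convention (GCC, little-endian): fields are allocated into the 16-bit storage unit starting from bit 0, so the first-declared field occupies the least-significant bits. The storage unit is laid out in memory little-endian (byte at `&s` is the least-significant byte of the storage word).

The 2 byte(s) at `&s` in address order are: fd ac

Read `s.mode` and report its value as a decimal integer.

[0]=0xfd [1]=0xac (little-endian) → word 0xacfd
prio [0+:6] = (word>>0) & 0x3f = 61
addr_hi [6+:1] = (word>>6) & 0x1 = 1
mode [7+:9] = (word>>7) & 0x1ff = 345  ←
mode signed 9b, MSB=1: 345 - 512 = -167

-167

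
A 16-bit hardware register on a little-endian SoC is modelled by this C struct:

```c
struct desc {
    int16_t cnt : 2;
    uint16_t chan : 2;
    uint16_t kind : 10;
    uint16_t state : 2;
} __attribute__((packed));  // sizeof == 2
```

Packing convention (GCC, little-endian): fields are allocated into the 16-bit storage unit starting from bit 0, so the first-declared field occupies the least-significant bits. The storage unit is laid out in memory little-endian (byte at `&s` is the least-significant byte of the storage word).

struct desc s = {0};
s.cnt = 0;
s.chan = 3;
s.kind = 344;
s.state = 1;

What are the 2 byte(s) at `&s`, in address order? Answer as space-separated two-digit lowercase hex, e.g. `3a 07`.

8c 55

[0+:2] cnt=0 & 0x3 = 0x0; word=0x0000
[2+:2] chan=3 & 0x3 = 0x3; word=0x000c
[4+:10] kind=344 & 0x3ff = 0x158; word=0x158c
[14+:2] state=1 & 0x3 = 0x1; word=0x558c
word = 0x558c → little-endian bytes:
  [0]=0x8c  [1]=0x55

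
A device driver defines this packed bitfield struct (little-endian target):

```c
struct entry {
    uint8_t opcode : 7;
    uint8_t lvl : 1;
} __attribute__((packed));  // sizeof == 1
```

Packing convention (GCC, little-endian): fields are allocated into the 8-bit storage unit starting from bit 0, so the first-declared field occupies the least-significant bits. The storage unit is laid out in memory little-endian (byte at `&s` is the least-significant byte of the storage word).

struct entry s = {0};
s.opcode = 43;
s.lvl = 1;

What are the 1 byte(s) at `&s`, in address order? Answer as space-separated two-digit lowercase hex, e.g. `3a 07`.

ab

opcode:7 = 43 → 0x2b << 0 → word 0x2b
lvl:1 = 1 → 0x1 << 7 → word 0xab
word = 0xab → little-endian bytes:
  [0]=0xab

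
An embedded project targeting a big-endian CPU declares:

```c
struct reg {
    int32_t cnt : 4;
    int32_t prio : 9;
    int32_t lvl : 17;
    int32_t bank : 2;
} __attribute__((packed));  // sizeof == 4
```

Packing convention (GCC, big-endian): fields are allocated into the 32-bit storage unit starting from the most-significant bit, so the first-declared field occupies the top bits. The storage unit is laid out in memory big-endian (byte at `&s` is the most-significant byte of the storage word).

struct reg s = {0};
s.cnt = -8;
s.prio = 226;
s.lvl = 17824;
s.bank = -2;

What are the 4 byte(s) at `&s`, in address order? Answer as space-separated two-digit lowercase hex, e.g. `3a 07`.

cnt (4b) val=-8 bits=0x8 at bit 28: 0x80000000
prio (9b) val=226 bits=0xe2 at bit 19: 0x87100000
lvl (17b) val=17824 bits=0x45a0 at bit 2: 0x87111680
bank (2b) val=-2 bits=0x2 at bit 0: 0x87111682
word = 0x87111682 → big-endian bytes:
  [0]=0x87  [1]=0x11  [2]=0x16  [3]=0x82

87 11 16 82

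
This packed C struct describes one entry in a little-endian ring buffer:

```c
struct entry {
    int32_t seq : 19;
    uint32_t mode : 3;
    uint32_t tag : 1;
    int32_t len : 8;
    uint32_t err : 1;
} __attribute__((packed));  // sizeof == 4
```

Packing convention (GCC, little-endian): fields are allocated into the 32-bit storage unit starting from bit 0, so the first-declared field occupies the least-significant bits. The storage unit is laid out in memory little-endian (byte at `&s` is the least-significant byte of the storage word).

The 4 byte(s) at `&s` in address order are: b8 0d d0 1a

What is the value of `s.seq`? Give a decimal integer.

[0]=0xb8 [1]=0x0d [2]=0xd0 [3]=0x1a (little-endian) → word 0x1ad00db8
seq [0+:19] = (word>>0) & 0x7ffff = 3512  ←
mode [19+:3] = (word>>19) & 0x7 = 2
tag [22+:1] = (word>>22) & 0x1 = 1
len [23+:8] = (word>>23) & 0xff = 53
err [31+:1] = (word>>31) & 0x1 = 0
seq signed 19b, MSB=0: value = 3512

3512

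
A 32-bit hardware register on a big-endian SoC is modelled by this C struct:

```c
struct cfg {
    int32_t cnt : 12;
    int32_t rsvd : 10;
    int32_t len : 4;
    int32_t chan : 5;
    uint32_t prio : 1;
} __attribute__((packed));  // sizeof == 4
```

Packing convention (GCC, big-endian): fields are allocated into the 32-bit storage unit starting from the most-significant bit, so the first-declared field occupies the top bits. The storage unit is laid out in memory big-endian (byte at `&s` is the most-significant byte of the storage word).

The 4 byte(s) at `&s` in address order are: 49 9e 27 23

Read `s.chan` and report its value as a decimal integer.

-15

[0]=0x49 [1]=0x9e [2]=0x27 [3]=0x23 (big-endian) → word 0x499e2723
cnt [20+:12] = (word>>20) & 0xfff = 1177
rsvd [10+:10] = (word>>10) & 0x3ff = 905
len [6+:4] = (word>>6) & 0xf = 12
chan [1+:5] = (word>>1) & 0x1f = 17  ←
prio [0+:1] = (word>>0) & 0x1 = 1
chan signed 5b, MSB=1: 17 - 32 = -15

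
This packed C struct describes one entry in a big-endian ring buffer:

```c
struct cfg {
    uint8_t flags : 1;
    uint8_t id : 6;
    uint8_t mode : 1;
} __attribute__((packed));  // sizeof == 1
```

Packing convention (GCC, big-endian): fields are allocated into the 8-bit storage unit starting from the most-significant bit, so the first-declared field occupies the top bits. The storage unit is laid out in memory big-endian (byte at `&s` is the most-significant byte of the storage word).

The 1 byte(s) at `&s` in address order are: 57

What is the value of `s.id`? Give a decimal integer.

43

[0]=0x57 (big-endian) → word 0x57
flags [7+:1] = (word>>7) & 0x1 = 0
id [1+:6] = (word>>1) & 0x3f = 43  ←
mode [0+:1] = (word>>0) & 0x1 = 1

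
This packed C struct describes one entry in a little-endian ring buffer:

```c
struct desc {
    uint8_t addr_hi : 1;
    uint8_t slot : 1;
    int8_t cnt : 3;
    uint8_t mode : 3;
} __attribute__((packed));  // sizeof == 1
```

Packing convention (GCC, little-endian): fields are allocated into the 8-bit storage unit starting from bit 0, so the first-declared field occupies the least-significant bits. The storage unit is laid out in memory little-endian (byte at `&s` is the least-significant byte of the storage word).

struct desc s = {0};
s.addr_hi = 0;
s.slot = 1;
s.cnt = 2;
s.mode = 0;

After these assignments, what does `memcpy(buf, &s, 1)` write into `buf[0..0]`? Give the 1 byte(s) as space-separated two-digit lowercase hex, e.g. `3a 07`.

0a

addr_hi (1b) val=0 bits=0x0 at bit 0: 0x00
slot (1b) val=1 bits=0x1 at bit 1: 0x02
cnt (3b) val=2 bits=0x2 at bit 2: 0x0a
mode (3b) val=0 bits=0x0 at bit 5: 0x0a
word = 0x0a → little-endian bytes:
  [0]=0x0a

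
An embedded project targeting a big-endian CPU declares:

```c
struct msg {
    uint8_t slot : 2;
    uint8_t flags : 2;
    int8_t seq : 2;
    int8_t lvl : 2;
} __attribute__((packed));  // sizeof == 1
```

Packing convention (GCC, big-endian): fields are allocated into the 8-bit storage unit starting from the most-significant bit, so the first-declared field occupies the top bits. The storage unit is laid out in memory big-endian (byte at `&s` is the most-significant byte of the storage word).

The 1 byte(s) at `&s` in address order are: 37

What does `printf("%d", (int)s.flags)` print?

[0]=0x37 (big-endian) → word 0x37
slot [6+:2] = (word>>6) & 0x3 = 0
flags [4+:2] = (word>>4) & 0x3 = 3  ←
seq [2+:2] = (word>>2) & 0x3 = 1
lvl [0+:2] = (word>>0) & 0x3 = 3

3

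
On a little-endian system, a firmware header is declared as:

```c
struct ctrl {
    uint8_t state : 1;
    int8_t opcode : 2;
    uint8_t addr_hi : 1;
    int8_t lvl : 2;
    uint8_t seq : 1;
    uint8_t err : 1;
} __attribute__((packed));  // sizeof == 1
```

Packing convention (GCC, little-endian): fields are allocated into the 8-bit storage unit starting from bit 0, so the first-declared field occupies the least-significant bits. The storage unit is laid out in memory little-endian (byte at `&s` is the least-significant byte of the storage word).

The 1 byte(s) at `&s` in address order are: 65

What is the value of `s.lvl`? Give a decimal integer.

-2

[0]=0x65 (little-endian) → word 0x65
state [0+:1] = (word>>0) & 0x1 = 1
opcode [1+:2] = (word>>1) & 0x3 = 2
addr_hi [3+:1] = (word>>3) & 0x1 = 0
lvl [4+:2] = (word>>4) & 0x3 = 2  ←
seq [6+:1] = (word>>6) & 0x1 = 1
err [7+:1] = (word>>7) & 0x1 = 0
lvl signed 2b, MSB=1: 2 - 4 = -2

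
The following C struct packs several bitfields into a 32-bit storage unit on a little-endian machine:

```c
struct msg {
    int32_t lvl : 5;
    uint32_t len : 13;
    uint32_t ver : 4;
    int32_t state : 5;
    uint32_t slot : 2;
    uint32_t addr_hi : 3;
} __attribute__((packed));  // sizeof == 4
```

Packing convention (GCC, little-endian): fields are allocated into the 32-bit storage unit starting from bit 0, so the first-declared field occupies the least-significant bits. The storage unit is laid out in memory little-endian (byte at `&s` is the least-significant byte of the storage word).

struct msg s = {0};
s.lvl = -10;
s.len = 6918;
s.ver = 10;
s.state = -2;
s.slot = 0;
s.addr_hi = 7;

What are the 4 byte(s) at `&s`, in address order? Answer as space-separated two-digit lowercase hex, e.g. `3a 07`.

d6 60 ab e7

lvl:5 = -10 → 0x16 << 0 → word 0x00000016
len:13 = 6918 → 0x1b06 << 5 → word 0x000360d6
ver:4 = 10 → 0xa << 18 → word 0x002b60d6
state:5 = -2 → 0x1e << 22 → word 0x07ab60d6
slot:2 = 0 → 0x0 << 27 → word 0x07ab60d6
addr_hi:3 = 7 → 0x7 << 29 → word 0xe7ab60d6
word = 0xe7ab60d6 → little-endian bytes:
  [0]=0xd6  [1]=0x60  [2]=0xab  [3]=0xe7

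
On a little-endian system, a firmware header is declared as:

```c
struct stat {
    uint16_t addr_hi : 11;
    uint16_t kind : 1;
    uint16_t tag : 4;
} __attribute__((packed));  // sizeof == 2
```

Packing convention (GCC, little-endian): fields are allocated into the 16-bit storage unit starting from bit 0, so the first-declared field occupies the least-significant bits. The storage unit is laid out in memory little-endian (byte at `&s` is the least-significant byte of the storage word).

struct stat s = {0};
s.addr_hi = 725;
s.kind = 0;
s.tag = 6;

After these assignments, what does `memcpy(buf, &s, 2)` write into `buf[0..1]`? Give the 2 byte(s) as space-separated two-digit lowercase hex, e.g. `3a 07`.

addr_hi:11 = 725 → 0x2d5 << 0 → word 0x02d5
kind:1 = 0 → 0x0 << 11 → word 0x02d5
tag:4 = 6 → 0x6 << 12 → word 0x62d5
word = 0x62d5 → little-endian bytes:
  [0]=0xd5  [1]=0x62

d5 62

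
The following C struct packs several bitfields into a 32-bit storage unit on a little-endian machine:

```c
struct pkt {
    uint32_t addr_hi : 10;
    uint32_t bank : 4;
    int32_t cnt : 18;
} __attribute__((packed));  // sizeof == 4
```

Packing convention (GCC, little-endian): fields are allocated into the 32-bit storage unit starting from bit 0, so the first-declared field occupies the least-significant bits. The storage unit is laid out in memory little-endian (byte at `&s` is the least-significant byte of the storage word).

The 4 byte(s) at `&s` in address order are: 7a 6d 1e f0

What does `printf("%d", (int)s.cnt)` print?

-16263

[0]=0x7a [1]=0x6d [2]=0x1e [3]=0xf0 (little-endian) → word 0xf01e6d7a
addr_hi [0+:10] = (word>>0) & 0x3ff = 378
bank [10+:4] = (word>>10) & 0xf = 11
cnt [14+:18] = (word>>14) & 0x3ffff = 245881  ←
cnt signed 18b, MSB=1: 245881 - 262144 = -16263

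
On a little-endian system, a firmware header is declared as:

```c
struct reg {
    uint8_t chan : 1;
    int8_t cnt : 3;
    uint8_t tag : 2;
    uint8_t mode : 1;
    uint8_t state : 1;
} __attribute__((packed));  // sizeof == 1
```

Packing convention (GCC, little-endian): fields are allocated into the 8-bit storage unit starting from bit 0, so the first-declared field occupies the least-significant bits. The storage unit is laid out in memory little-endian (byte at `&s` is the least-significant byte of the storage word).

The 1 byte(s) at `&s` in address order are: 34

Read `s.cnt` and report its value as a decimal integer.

2

[0]=0x34 (little-endian) → word 0x34
chan [0+:1] = (word>>0) & 0x1 = 0
cnt [1+:3] = (word>>1) & 0x7 = 2  ←
tag [4+:2] = (word>>4) & 0x3 = 3
mode [6+:1] = (word>>6) & 0x1 = 0
state [7+:1] = (word>>7) & 0x1 = 0
cnt signed 3b, MSB=0: value = 2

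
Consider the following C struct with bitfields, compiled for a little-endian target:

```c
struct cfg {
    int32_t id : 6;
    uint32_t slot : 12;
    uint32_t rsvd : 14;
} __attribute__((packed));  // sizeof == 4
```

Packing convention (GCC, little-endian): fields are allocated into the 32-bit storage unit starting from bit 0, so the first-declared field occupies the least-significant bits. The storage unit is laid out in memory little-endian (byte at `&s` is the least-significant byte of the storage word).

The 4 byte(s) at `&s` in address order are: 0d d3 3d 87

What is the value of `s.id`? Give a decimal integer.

[0]=0x0d [1]=0xd3 [2]=0x3d [3]=0x87 (little-endian) → word 0x873dd30d
id:6 @ bit 0 → (0x873dd30d>>0)&0x3f = 0xd  ←
slot:12 @ bit 6 → (0x873dd30d>>6)&0xfff = 0x74c
rsvd:14 @ bit 18 → (0x873dd30d>>18)&0x3fff = 0x21cf
id signed 6b, MSB=0: value = 13

13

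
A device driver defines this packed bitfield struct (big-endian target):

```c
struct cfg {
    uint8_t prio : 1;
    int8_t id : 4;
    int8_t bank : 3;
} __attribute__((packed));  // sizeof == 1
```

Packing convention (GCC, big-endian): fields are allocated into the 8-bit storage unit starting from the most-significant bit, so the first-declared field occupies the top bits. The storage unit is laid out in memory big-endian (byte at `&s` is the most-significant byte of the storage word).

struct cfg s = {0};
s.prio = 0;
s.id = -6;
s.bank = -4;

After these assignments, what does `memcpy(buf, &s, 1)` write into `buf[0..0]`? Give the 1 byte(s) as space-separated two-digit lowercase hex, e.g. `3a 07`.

[7+:1] prio=0 & 0x1 = 0x0; word=0x00
[3+:4] id=-6 & 0xf = 0xa; word=0x50
[0+:3] bank=-4 & 0x7 = 0x4; word=0x54
word = 0x54 → big-endian bytes:
  [0]=0x54

54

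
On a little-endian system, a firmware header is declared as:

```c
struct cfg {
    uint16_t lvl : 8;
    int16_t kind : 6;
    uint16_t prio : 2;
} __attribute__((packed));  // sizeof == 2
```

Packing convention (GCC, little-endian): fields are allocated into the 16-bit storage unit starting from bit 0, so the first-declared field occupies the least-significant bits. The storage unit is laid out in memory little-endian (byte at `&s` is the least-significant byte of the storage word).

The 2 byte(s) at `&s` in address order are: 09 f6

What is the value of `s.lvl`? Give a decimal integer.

[0]=0x09 [1]=0xf6 (little-endian) → word 0xf609
lvl:8 @ bit 0 → (0xf609>>0)&0xff = 0x9  ←
kind:6 @ bit 8 → (0xf609>>8)&0x3f = 0x36
prio:2 @ bit 14 → (0xf609>>14)&0x3 = 0x3

9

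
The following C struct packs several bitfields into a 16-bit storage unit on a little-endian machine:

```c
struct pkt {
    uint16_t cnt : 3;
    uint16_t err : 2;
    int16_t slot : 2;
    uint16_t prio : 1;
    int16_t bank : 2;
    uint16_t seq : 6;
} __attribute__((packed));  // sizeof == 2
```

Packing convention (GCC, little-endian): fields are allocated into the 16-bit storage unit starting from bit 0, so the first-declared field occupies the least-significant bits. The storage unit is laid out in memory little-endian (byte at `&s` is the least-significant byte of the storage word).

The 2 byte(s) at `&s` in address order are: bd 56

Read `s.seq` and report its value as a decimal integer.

21

[0]=0xbd [1]=0x56 (little-endian) → word 0x56bd
cnt [0+:3] = (word>>0) & 0x7 = 5
err [3+:2] = (word>>3) & 0x3 = 3
slot [5+:2] = (word>>5) & 0x3 = 1
prio [7+:1] = (word>>7) & 0x1 = 1
bank [8+:2] = (word>>8) & 0x3 = 2
seq [10+:6] = (word>>10) & 0x3f = 21  ←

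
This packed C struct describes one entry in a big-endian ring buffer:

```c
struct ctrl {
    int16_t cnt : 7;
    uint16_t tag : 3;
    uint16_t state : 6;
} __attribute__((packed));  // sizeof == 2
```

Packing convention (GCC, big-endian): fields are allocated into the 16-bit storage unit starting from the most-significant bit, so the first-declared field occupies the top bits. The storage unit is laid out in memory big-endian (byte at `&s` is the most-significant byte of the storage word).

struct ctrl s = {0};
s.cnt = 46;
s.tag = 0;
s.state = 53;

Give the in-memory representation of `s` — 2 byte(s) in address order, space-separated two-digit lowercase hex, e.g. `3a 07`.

cnt:7 = 46 → 0x2e << 9 → word 0x5c00
tag:3 = 0 → 0x0 << 6 → word 0x5c00
state:6 = 53 → 0x35 << 0 → word 0x5c35
word = 0x5c35 → big-endian bytes:
  [0]=0x5c  [1]=0x35

5c 35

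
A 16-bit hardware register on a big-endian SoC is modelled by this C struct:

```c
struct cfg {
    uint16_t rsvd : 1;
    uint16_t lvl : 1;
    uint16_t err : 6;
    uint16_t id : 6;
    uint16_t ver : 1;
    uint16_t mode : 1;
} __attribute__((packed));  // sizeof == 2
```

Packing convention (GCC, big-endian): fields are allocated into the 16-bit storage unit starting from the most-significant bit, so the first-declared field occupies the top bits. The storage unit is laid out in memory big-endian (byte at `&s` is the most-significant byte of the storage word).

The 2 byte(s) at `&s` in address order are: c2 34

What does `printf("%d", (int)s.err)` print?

2

[0]=0xc2 [1]=0x34 (big-endian) → word 0xc234
rsvd:1 @ bit 15 → (0xc234>>15)&0x1 = 0x1
lvl:1 @ bit 14 → (0xc234>>14)&0x1 = 0x1
err:6 @ bit 8 → (0xc234>>8)&0x3f = 0x2  ←
id:6 @ bit 2 → (0xc234>>2)&0x3f = 0xd
ver:1 @ bit 1 → (0xc234>>1)&0x1 = 0x0
mode:1 @ bit 0 → (0xc234>>0)&0x1 = 0x0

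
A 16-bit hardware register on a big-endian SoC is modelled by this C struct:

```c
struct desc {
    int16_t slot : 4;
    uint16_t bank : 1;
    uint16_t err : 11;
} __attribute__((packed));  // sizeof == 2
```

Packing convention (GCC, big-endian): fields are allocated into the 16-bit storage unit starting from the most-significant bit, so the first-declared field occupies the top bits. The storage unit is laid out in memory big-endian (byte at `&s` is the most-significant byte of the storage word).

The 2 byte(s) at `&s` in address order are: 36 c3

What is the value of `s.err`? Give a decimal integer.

1731

[0]=0x36 [1]=0xc3 (big-endian) → word 0x36c3
slot:4 @ bit 12 → (0x36c3>>12)&0xf = 0x3
bank:1 @ bit 11 → (0x36c3>>11)&0x1 = 0x0
err:11 @ bit 0 → (0x36c3>>0)&0x7ff = 0x6c3  ←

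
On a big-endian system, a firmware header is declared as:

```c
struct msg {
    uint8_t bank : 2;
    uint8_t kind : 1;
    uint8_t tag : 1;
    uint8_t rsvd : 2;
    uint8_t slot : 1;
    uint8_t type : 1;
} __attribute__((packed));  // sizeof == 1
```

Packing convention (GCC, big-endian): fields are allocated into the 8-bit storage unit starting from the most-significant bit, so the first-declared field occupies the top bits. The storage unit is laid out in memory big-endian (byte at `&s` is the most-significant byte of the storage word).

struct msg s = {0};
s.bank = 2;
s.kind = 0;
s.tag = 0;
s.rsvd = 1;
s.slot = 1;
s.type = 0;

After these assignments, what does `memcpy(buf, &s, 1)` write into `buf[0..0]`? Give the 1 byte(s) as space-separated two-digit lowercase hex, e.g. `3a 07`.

86

bank:2 = 2 → 0x2 << 6 → word 0x80
kind:1 = 0 → 0x0 << 5 → word 0x80
tag:1 = 0 → 0x0 << 4 → word 0x80
rsvd:2 = 1 → 0x1 << 2 → word 0x84
slot:1 = 1 → 0x1 << 1 → word 0x86
type:1 = 0 → 0x0 << 0 → word 0x86
word = 0x86 → big-endian bytes:
  [0]=0x86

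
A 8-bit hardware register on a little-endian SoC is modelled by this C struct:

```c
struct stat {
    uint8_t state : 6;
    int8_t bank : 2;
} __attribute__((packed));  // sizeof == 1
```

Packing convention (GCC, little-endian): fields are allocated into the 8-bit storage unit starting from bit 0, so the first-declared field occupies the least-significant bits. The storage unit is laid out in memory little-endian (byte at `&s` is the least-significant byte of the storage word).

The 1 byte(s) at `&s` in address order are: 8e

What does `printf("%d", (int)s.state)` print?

14

[0]=0x8e (little-endian) → word 0x8e
state [0+:6] = (word>>0) & 0x3f = 14  ←
bank [6+:2] = (word>>6) & 0x3 = 2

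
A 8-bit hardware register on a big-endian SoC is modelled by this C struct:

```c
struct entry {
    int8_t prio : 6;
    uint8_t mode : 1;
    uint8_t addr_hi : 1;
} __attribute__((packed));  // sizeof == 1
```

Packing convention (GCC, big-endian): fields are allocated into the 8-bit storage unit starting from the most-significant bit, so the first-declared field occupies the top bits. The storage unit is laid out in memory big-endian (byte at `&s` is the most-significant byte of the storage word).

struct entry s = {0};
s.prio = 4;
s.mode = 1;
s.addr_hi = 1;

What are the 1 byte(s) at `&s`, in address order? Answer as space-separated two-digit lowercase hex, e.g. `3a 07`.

[2+:6] prio=4 & 0x3f = 0x4; word=0x10
[1+:1] mode=1 & 0x1 = 0x1; word=0x12
[0+:1] addr_hi=1 & 0x1 = 0x1; word=0x13
word = 0x13 → big-endian bytes:
  [0]=0x13

13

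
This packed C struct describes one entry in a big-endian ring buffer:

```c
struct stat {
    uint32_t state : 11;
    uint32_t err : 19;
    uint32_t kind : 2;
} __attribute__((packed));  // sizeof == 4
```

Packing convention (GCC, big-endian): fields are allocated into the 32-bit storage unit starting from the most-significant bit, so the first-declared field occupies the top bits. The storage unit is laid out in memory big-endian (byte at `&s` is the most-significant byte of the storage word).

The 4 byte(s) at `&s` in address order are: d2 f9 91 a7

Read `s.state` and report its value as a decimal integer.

[0]=0xd2 [1]=0xf9 [2]=0x91 [3]=0xa7 (big-endian) → word 0xd2f991a7
state [21+:11] = (word>>21) & 0x7ff = 1687  ←
err [2+:19] = (word>>2) & 0x7ffff = 418921
kind [0+:2] = (word>>0) & 0x3 = 3

1687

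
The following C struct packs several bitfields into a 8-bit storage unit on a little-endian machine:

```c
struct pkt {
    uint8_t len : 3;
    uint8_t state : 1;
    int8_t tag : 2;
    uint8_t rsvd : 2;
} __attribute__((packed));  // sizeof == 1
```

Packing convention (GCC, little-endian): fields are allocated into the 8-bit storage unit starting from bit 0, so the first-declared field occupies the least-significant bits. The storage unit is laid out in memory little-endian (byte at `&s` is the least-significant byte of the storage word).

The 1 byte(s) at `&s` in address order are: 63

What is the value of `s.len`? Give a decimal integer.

[0]=0x63 (little-endian) → word 0x63
len [0+:3] = (word>>0) & 0x7 = 3  ←
state [3+:1] = (word>>3) & 0x1 = 0
tag [4+:2] = (word>>4) & 0x3 = 2
rsvd [6+:2] = (word>>6) & 0x3 = 1

3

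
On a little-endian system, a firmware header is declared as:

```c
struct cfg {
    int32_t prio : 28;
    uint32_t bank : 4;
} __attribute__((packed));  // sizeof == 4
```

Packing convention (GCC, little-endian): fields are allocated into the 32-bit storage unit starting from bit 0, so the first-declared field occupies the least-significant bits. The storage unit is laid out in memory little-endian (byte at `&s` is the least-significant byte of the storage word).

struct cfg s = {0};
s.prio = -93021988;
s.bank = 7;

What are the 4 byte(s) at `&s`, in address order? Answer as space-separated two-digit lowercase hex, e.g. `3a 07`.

dc 98 74 7a

prio (28b) val=-93021988 bits=0xa7498dc at bit 0: 0x0a7498dc
bank (4b) val=7 bits=0x7 at bit 28: 0x7a7498dc
word = 0x7a7498dc → little-endian bytes:
  [0]=0xdc  [1]=0x98  [2]=0x74  [3]=0x7a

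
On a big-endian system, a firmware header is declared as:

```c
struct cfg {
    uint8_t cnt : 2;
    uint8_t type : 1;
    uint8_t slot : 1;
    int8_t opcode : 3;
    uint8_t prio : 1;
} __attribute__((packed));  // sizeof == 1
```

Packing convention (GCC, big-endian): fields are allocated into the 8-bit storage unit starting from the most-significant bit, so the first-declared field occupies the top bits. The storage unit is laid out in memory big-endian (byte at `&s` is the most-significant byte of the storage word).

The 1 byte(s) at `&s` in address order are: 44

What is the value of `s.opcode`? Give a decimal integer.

[0]=0x44 (big-endian) → word 0x44
cnt:2 @ bit 6 → (0x44>>6)&0x3 = 0x1
type:1 @ bit 5 → (0x44>>5)&0x1 = 0x0
slot:1 @ bit 4 → (0x44>>4)&0x1 = 0x0
opcode:3 @ bit 1 → (0x44>>1)&0x7 = 0x2  ←
prio:1 @ bit 0 → (0x44>>0)&0x1 = 0x0
opcode signed 3b, MSB=0: value = 2

2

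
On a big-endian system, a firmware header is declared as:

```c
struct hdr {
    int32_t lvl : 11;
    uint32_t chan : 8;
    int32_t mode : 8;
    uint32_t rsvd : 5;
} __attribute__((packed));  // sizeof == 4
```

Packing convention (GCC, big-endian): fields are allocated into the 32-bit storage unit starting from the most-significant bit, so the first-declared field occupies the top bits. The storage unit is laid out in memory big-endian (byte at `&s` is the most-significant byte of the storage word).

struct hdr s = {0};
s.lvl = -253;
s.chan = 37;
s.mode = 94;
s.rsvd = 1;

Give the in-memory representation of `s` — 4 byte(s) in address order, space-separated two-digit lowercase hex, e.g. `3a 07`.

[21+:11] lvl=-253 & 0x7ff = 0x703; word=0xe0600000
[13+:8] chan=37 & 0xff = 0x25; word=0xe064a000
[5+:8] mode=94 & 0xff = 0x5e; word=0xe064abc0
[0+:5] rsvd=1 & 0x1f = 0x1; word=0xe064abc1
word = 0xe064abc1 → big-endian bytes:
  [0]=0xe0  [1]=0x64  [2]=0xab  [3]=0xc1

e0 64 ab c1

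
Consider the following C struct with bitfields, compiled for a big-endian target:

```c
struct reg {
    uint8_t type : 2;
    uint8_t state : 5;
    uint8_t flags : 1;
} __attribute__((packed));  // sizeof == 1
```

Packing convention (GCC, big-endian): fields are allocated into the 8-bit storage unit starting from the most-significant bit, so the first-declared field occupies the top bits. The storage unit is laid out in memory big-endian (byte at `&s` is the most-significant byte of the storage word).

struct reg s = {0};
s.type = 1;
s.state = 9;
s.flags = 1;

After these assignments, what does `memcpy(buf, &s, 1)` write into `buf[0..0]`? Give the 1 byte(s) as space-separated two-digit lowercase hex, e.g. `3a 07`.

53

[6+:2] type=1 & 0x3 = 0x1; word=0x40
[1+:5] state=9 & 0x1f = 0x9; word=0x52
[0+:1] flags=1 & 0x1 = 0x1; word=0x53
word = 0x53 → big-endian bytes:
  [0]=0x53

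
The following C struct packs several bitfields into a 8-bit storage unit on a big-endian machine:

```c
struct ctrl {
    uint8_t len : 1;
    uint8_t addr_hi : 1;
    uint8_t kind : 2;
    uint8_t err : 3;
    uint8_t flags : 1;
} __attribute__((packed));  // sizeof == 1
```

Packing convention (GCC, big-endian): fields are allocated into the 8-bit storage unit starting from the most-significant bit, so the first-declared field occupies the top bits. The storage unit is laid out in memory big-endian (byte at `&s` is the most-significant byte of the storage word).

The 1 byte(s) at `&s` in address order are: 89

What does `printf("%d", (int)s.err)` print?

4

[0]=0x89 (big-endian) → word 0x89
len:1 @ bit 7 → (0x89>>7)&0x1 = 0x1
addr_hi:1 @ bit 6 → (0x89>>6)&0x1 = 0x0
kind:2 @ bit 4 → (0x89>>4)&0x3 = 0x0
err:3 @ bit 1 → (0x89>>1)&0x7 = 0x4  ←
flags:1 @ bit 0 → (0x89>>0)&0x1 = 0x1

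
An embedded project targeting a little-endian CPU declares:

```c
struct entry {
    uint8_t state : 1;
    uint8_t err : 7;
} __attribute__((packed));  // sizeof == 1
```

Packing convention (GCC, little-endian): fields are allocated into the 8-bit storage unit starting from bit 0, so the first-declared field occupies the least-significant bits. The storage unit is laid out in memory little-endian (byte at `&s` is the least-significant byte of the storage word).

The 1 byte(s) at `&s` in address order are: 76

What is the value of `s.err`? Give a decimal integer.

59

[0]=0x76 (little-endian) → word 0x76
state [0+:1] = (word>>0) & 0x1 = 0
err [1+:7] = (word>>1) & 0x7f = 59  ←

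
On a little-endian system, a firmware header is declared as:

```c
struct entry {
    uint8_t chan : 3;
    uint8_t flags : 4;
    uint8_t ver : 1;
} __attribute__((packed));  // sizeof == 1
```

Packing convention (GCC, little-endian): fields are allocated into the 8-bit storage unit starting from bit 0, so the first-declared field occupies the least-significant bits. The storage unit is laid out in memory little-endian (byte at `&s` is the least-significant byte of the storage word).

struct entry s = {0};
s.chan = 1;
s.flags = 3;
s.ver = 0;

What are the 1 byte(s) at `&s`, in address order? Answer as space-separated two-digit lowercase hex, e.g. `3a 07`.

19

[0+:3] chan=1 & 0x7 = 0x1; word=0x01
[3+:4] flags=3 & 0xf = 0x3; word=0x19
[7+:1] ver=0 & 0x1 = 0x0; word=0x19
word = 0x19 → little-endian bytes:
  [0]=0x19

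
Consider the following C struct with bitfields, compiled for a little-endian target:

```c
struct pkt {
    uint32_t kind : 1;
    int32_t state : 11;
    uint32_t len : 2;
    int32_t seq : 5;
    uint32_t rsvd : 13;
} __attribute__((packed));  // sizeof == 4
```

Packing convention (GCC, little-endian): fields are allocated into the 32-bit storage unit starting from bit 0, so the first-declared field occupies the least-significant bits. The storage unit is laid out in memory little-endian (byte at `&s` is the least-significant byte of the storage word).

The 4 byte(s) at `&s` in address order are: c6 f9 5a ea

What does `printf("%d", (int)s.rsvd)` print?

[0]=0xc6 [1]=0xf9 [2]=0x5a [3]=0xea (little-endian) → word 0xea5af9c6
kind:1 @ bit 0 → (0xea5af9c6>>0)&0x1 = 0x0
state:11 @ bit 1 → (0xea5af9c6>>1)&0x7ff = 0x4e3
len:2 @ bit 12 → (0xea5af9c6>>12)&0x3 = 0x3
seq:5 @ bit 14 → (0xea5af9c6>>14)&0x1f = 0xb
rsvd:13 @ bit 19 → (0xea5af9c6>>19)&0x1fff = 0x1d4b  ←

7499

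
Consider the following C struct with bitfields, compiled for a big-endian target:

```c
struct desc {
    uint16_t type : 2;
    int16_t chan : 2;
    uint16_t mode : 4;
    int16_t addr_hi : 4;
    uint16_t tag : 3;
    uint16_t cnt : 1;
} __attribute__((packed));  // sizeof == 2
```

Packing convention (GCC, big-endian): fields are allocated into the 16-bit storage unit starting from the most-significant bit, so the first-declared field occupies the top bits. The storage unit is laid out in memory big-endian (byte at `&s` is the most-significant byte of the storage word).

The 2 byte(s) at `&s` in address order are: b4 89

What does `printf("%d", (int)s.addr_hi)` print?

-8

[0]=0xb4 [1]=0x89 (big-endian) → word 0xb489
type:2 @ bit 14 → (0xb489>>14)&0x3 = 0x2
chan:2 @ bit 12 → (0xb489>>12)&0x3 = 0x3
mode:4 @ bit 8 → (0xb489>>8)&0xf = 0x4
addr_hi:4 @ bit 4 → (0xb489>>4)&0xf = 0x8  ←
tag:3 @ bit 1 → (0xb489>>1)&0x7 = 0x4
cnt:1 @ bit 0 → (0xb489>>0)&0x1 = 0x1
addr_hi signed 4b, MSB=1: 8 - 16 = -8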